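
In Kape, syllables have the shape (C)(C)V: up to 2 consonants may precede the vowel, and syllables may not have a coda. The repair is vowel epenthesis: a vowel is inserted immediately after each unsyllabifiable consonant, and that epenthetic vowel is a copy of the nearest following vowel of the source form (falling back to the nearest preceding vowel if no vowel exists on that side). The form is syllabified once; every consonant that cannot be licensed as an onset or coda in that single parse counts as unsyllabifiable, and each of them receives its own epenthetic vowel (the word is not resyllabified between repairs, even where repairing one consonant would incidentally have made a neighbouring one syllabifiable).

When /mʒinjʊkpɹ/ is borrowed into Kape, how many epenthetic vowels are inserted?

3

The unsyllabifiable consonants are /k/, /p/, /ɹ/; each receives one epenthetic vowel.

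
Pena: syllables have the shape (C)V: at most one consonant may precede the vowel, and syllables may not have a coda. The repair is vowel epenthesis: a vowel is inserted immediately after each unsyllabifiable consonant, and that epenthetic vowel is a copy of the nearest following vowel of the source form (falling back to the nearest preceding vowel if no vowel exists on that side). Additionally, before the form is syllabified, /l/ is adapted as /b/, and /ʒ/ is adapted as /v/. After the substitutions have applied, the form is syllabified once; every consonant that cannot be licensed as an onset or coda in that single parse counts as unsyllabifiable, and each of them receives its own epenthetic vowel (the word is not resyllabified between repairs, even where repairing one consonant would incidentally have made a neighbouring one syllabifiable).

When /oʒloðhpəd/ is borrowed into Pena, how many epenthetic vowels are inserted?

After substitution the input is /ovboðhpəd/.
The unsyllabifiable consonants are /v/, /ð/, /h/, /d/; each receives one epenthetic vowel.

4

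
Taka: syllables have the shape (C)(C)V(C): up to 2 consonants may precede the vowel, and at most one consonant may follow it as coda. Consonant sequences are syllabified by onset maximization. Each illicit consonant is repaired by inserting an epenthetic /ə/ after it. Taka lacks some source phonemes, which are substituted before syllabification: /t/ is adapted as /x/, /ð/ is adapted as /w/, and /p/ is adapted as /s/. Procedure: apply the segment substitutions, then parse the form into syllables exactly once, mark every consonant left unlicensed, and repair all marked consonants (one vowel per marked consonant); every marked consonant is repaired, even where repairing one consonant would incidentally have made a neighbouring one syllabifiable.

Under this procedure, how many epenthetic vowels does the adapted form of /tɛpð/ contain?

1

After substitution the input is /xɛsw/.
The unsyllabifiable consonants are /w/; each receives one epenthetic vowel.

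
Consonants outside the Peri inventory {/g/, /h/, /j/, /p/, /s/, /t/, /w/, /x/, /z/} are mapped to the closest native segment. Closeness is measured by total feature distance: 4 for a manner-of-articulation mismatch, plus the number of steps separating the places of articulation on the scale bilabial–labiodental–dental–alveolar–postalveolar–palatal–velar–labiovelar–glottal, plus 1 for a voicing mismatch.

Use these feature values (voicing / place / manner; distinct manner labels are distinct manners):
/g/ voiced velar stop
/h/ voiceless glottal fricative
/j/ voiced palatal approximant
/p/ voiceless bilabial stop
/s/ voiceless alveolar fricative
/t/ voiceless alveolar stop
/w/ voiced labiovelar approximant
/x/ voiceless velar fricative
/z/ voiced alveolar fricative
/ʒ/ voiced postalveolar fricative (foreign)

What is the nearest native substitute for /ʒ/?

z

/z/ is closest: same manner (fricative), place distance 1 (postalveolar→alveolar), same voicing; total 1. Next closest is /s/ at distance 2.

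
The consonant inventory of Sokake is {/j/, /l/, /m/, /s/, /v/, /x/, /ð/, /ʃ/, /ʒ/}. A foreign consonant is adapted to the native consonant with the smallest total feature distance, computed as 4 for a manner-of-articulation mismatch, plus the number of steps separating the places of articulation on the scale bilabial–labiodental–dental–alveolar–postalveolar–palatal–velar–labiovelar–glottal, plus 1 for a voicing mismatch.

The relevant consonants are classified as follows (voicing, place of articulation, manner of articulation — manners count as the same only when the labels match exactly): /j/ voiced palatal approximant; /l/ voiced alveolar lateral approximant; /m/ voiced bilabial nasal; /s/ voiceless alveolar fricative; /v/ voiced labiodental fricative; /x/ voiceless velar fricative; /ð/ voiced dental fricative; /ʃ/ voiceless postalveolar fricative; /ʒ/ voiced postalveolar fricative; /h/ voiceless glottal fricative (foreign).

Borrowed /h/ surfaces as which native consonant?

x

/x/ is closest: same manner (fricative), place distance 2 (glottal→velar), same voicing; total 2. Next closest is /ʃ/ at distance 4.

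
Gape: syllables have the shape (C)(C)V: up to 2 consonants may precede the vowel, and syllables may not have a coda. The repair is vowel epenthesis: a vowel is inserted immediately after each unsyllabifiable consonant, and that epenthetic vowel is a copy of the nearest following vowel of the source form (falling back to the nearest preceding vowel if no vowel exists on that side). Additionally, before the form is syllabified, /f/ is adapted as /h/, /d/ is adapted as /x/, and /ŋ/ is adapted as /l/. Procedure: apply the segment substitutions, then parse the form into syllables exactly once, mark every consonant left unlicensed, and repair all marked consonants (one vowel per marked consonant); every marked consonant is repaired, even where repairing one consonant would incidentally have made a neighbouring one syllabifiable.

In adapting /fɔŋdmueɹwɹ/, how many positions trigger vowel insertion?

After substitution the input is /hɔlxmueɹwɹ/.
The unsyllabifiable consonants are /l/, /ɹ/, /w/, /ɹ/; each receives one epenthetic vowel.

4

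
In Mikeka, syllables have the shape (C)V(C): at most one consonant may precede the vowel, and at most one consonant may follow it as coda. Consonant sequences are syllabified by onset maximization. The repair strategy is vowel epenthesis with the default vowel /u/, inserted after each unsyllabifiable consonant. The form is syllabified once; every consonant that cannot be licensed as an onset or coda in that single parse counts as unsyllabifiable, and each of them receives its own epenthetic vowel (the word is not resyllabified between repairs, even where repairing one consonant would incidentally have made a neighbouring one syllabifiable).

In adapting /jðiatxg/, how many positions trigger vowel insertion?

The unsyllabifiable consonants are /j/, /x/, /g/; each receives one epenthetic vowel.

3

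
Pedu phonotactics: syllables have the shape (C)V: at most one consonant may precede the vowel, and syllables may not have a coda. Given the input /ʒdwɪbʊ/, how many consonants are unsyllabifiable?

2

Under (C)V, the unsyllabifiable consonants are /ʒ/, /d/ (no codas are permitted; onsets are limited to one consonant).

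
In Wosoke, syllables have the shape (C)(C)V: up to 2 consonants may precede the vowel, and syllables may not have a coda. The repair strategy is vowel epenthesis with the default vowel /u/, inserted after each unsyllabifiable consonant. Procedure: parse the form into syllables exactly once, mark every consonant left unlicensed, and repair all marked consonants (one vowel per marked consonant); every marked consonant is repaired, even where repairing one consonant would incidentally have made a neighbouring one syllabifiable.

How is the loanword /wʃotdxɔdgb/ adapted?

Under (C)(C)V, the unsyllabifiable consonants are /t/, /d/, /g/, /b/ (no codas are permitted; onsets may contain at most 2 consonants).
Inserting the epenthetic vowel yields /t/ → /tu/, /d/ → /du/, /g/ → /gu/, /b/ → /bu/.

wʃotudxɔdugubu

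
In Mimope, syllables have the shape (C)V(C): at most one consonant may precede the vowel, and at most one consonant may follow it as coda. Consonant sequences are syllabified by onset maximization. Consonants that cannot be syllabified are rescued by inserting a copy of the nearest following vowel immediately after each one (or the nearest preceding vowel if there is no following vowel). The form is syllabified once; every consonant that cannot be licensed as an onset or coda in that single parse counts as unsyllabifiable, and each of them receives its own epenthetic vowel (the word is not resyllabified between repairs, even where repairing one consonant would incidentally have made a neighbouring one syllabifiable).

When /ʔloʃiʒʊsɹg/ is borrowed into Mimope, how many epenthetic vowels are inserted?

3

The unsyllabifiable consonants are /ʔ/, /ɹ/, /g/; each receives one epenthetic vowel.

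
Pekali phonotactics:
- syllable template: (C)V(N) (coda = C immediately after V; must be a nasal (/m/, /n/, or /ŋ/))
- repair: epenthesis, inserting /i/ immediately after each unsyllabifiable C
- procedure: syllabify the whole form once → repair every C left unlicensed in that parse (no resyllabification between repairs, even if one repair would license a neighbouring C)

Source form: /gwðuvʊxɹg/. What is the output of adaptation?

giwiðuvʊxiɹigi

The consonants /g/, /w/, /x/, /ɹ/, /g/ cannot be parsed into a legal (C)V(N) syllable (only a nasal (/m/, /n/, or /ŋ/) is licensed in coda position; onsets are limited to one consonant).
Each unlicensed consonant becomes the onset of a new syllable: /g/ → /gi/, /w/ → /wi/, /x/ → /xi/, /ɹ/ → /ɹi/, /g/ → /gi/.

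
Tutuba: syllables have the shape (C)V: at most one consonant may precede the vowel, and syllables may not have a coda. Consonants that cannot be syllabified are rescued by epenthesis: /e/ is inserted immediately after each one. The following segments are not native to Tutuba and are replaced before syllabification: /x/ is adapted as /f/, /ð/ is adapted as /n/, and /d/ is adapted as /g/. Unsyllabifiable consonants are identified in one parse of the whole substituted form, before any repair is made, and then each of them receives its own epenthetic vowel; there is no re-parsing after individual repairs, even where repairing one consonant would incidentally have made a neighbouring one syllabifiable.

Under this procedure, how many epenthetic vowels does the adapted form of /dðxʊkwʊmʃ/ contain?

After substitution the input is /gnfʊkwʊmʃ/.
The unsyllabifiable consonants are /g/, /n/, /k/, /m/, /ʃ/; each receives one epenthetic vowel.

5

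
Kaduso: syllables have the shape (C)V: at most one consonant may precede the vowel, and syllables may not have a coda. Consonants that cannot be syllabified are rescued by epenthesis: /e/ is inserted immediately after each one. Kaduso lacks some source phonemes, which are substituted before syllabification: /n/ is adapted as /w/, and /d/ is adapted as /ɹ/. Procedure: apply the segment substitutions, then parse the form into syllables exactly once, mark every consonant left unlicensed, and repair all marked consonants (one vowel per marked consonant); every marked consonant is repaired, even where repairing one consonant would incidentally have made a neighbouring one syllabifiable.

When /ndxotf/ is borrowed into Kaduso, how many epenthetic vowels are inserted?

4

After substitution the input is /wɹxotf/.
The unsyllabifiable consonants are /w/, /ɹ/, /t/, /f/; each receives one epenthetic vowel.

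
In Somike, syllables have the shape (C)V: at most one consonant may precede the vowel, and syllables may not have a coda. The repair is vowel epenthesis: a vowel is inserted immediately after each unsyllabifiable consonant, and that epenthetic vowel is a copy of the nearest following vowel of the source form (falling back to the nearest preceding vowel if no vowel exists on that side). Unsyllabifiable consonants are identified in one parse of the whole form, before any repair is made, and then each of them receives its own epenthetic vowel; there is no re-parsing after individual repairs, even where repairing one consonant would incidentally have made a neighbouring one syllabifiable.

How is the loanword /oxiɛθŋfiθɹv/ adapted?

Under (C)V, the unsyllabifiable consonants are /θ/, /ŋ/, /θ/, /ɹ/, /v/ (no codas are permitted; onsets are limited to one consonant).
Each unlicensed consonant becomes the onset of a new syllable: /θ/ → /θi/, /ŋ/ → /ŋi/, /θ/ → /θi/, /ɹ/ → /ɹi/, /v/ → /vi/.

oxiɛθiŋifiθiɹivi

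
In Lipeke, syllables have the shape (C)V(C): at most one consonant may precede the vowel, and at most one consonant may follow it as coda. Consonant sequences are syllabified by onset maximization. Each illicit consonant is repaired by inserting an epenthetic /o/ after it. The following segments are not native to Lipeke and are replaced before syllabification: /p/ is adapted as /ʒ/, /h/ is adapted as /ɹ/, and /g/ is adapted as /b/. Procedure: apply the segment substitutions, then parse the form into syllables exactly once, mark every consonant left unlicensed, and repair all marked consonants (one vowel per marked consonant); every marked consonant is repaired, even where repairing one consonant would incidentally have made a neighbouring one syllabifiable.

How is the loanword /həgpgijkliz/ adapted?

ɹəbʒobijkoliz

Substitution: /h/ → /ɹ/, /g/ → /b/, /p/ → /ʒ/, giving /ɹəbʒbijkliz/.
The consonants /ʒ/, /k/ cannot be parsed into a legal (C)V(C) syllable (at most one coda consonant is licensed; onsets are limited to one consonant).
Inserting the epenthetic vowel yields /ʒ/ → /ʒo/, /k/ → /ko/.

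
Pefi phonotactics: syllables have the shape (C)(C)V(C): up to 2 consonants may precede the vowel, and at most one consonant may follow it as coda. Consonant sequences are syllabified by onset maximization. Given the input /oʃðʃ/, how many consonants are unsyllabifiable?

Syllabifying with onset maximization leaves /ð/, /ʃ/ stranded (at most one coda consonant is licensed; onsets may contain at most 2 consonants).

2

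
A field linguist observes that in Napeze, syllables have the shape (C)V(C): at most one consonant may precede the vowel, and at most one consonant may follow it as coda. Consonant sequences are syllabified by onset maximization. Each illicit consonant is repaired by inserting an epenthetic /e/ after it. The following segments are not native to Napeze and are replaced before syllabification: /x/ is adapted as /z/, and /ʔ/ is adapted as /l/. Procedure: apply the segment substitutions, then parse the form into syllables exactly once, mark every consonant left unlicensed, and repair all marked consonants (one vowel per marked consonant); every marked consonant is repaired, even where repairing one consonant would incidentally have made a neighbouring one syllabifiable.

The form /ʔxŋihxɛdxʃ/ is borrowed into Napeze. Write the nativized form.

Substitution: /ʔ/ → /l/, /x/ → /z/, giving /lzŋihzɛdzʃ/.
Syllabifying with onset maximization leaves /l/, /z/, /z/, /ʃ/ stranded (at most one coda consonant is licensed; onsets are limited to one consonant).
Each unlicensed consonant becomes the onset of a new syllable: /l/ → /le/, /z/ → /ze/, /z/ → /ze/, /ʃ/ → /ʃe/.

lezeŋihzɛdzeʃe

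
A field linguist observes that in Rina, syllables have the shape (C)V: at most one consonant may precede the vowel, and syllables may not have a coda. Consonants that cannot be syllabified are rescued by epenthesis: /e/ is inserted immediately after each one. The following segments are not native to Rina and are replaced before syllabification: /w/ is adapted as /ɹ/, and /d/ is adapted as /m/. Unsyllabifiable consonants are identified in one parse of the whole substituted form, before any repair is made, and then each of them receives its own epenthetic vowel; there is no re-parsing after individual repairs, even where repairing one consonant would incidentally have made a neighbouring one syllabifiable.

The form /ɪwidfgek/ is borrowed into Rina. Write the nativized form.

Substitution: /w/ → /ɹ/, /d/ → /m/, giving /ɪɹimfgek/.
The consonants /m/, /f/, /k/ cannot be parsed into a legal (C)V syllable (no codas are permitted; onsets are limited to one consonant).
Epenthesis after each stranded consonant: /m/ → /me/, /f/ → /fe/, /k/ → /ke/.

ɪɹimefegeke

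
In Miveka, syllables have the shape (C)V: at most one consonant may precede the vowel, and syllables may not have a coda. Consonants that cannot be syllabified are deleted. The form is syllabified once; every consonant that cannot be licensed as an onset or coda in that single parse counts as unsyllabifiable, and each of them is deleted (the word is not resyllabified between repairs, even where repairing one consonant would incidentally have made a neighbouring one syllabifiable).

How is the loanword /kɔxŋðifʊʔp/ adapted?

Under (C)V, the unsyllabifiable consonants are /x/, /ŋ/, /ʔ/, /p/ (no codas are permitted; onsets are limited to one consonant).
Each unlicensed consonant is deleted: /x/, /ŋ/, /ʔ/, /p/.

kɔðifʊ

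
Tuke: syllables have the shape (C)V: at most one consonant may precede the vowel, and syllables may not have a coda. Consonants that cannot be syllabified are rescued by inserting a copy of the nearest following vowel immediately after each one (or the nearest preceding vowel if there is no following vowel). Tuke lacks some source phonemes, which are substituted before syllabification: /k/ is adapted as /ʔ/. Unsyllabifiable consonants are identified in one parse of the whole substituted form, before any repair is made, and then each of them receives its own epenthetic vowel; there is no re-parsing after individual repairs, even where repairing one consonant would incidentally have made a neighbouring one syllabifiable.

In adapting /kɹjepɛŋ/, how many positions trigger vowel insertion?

After substitution the input is /ʔɹjepɛŋ/.
The unsyllabifiable consonants are /ʔ/, /ɹ/, /ŋ/; each receives one epenthetic vowel.

3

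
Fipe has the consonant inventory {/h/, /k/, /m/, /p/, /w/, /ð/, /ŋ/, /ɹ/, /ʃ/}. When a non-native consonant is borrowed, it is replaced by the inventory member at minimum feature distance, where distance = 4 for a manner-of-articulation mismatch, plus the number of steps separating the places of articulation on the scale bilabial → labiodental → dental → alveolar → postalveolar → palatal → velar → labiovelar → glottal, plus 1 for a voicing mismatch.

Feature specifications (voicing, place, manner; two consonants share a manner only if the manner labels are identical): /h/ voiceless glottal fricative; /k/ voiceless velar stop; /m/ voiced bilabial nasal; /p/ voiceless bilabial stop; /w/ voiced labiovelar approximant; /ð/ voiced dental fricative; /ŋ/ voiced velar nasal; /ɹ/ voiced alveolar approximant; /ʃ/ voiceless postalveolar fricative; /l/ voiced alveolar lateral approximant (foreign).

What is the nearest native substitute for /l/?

/ɹ/ is closest: manner differs (lateral approximant→approximant, +4), place distance 0 (alveolar→alveolar), same voicing; total 4. Next closest is /ð/ at distance 5.

ɹ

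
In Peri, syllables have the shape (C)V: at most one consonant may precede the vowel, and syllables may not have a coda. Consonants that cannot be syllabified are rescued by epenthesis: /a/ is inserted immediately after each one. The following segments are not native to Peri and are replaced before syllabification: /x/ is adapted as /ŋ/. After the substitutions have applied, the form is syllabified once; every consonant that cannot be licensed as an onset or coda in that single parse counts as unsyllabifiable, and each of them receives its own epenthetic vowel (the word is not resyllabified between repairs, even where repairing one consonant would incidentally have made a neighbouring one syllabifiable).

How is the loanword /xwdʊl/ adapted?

ŋawadʊla

Substitution: /x/ → /ŋ/, giving /ŋwdʊl/.
Syllabifying with onset maximization leaves /ŋ/, /w/, /l/ stranded (no codas are permitted; onsets are limited to one consonant).
Each unlicensed consonant becomes the onset of a new syllable: /ŋ/ → /ŋa/, /w/ → /wa/, /l/ → /la/.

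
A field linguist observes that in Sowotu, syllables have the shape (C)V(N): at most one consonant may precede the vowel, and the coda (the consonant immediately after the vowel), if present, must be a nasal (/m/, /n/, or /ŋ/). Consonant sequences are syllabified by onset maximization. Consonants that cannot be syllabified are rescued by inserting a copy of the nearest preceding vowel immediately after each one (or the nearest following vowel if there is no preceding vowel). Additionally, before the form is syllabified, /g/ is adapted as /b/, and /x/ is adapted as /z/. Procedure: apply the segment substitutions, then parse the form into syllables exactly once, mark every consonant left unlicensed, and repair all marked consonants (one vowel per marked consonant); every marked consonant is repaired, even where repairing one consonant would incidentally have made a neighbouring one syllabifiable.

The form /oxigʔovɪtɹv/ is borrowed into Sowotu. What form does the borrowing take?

ozibiʔovɪtɪɹɪvɪ

Substitution: /x/ → /z/, /g/ → /b/, giving /ozibʔovɪtɹv/.
Under (C)V(N), the unsyllabifiable consonants are /b/, /t/, /ɹ/, /v/ (only a nasal (/m/, /n/, or /ŋ/) is licensed in coda position; onsets are limited to one consonant).
Inserting the epenthetic vowel yields /b/ → /bi/, /t/ → /tɪ/, /ɹ/ → /ɹɪ/, /v/ → /vɪ/.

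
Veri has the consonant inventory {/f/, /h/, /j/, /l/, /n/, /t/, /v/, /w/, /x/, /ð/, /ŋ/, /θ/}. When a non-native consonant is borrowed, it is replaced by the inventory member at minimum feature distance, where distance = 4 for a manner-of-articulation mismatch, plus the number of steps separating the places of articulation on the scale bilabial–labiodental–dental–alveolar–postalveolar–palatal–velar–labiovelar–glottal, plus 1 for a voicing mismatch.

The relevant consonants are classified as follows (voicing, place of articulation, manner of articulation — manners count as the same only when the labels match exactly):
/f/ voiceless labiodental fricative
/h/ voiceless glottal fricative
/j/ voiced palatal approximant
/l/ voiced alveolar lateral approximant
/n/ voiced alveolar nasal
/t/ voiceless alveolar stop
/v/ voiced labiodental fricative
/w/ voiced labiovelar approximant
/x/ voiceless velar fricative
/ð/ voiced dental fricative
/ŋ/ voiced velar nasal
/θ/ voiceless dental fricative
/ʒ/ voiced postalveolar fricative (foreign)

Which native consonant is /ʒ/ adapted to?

ð

/ð/ is closest: same manner (fricative), place distance 2 (postalveolar→dental), same voicing; total 2. Next closest is /v/ at distance 3.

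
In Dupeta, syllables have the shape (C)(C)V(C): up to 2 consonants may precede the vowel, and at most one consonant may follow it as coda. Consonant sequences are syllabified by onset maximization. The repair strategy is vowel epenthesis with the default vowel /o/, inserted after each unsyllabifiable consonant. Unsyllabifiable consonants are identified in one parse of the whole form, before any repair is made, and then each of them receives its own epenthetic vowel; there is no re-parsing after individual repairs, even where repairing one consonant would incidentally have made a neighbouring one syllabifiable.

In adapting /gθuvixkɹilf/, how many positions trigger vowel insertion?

1

The unsyllabifiable consonants are /f/; each receives one epenthetic vowel.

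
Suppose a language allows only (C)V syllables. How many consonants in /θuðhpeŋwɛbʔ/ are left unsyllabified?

Under (C)V, the unsyllabifiable consonants are /ð/, /h/, /ŋ/, /b/, /ʔ/ (no codas are permitted; onsets are limited to one consonant).

5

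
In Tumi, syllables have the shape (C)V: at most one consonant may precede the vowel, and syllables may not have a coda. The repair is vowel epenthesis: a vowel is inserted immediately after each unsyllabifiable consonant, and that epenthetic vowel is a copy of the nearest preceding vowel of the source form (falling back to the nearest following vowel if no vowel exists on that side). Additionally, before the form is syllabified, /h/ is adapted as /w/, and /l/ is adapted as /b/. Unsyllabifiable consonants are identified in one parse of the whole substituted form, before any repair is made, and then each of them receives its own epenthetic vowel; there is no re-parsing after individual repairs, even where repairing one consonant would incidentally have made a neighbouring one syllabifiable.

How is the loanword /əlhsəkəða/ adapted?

Substitution: /l/ → /b/, /h/ → /w/, giving /əbwsəkəða/.
Under (C)V, the unsyllabifiable consonants are /b/, /w/ (no codas are permitted; onsets are limited to one consonant).
Each unlicensed consonant becomes the onset of a new syllable: /b/ → /bə/, /w/ → /wə/.

əbəwəsəkəða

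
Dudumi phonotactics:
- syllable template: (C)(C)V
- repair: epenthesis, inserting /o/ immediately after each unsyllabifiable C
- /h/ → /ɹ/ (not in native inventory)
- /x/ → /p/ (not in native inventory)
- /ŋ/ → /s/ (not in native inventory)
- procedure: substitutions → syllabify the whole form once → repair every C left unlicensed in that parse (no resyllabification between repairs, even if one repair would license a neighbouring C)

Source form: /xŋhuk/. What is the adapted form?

Substitution: /x/ → /p/, /ŋ/ → /s/, /h/ → /ɹ/, giving /psɹuk/.
Under (C)(C)V, the unsyllabifiable consonants are /p/, /k/ (no codas are permitted; onsets may contain at most 2 consonants).
Each unlicensed consonant becomes the onset of a new syllable: /p/ → /po/, /k/ → /ko/.

posɹuko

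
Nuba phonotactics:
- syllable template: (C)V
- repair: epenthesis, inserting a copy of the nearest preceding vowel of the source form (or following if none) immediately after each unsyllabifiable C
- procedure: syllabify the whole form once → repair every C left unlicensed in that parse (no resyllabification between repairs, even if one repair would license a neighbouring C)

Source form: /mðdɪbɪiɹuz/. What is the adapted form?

Under (C)V, the unsyllabifiable consonants are /m/, /ð/, /z/ (no codas are permitted; onsets are limited to one consonant).
Epenthesis after each stranded consonant: /m/ → /mɪ/, /ð/ → /ðɪ/, /z/ → /zu/.

mɪðɪdɪbɪiɹuzu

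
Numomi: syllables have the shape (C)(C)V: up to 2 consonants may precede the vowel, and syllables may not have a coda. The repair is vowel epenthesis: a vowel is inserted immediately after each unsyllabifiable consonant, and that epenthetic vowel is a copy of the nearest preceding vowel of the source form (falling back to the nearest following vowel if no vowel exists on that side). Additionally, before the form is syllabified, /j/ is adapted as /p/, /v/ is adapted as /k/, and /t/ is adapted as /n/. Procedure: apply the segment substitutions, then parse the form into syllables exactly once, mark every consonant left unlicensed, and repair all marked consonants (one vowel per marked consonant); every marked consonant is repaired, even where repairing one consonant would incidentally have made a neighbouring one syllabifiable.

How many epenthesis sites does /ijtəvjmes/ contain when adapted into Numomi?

2

After substitution the input is /ipnəkpmes/.
The unsyllabifiable consonants are /k/, /s/; each receives one epenthetic vowel.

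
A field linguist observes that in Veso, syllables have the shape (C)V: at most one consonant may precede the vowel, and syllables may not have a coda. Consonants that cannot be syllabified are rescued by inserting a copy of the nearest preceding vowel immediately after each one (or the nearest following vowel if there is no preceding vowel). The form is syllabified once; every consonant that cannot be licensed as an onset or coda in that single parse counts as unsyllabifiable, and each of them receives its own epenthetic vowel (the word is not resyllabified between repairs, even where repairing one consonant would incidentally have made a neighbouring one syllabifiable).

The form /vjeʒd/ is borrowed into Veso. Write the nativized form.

vejeʒede

The consonants /v/, /ʒ/, /d/ cannot be parsed into a legal (C)V syllable (no codas are permitted; onsets are limited to one consonant).
Inserting the epenthetic vowel yields /v/ → /ve/, /ʒ/ → /ʒe/, /d/ → /de/.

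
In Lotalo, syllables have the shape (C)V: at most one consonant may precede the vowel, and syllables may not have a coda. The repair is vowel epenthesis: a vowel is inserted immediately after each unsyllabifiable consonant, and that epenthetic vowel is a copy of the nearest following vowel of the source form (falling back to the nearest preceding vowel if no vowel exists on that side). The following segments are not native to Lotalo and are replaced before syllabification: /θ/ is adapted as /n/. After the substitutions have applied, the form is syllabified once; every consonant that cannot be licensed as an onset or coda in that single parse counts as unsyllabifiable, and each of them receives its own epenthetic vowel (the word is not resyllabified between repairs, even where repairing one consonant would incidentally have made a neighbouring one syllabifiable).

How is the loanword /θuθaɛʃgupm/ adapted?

Substitution: /θ/ → /n/, giving /nunaɛʃgupm/.
The consonants /ʃ/, /p/, /m/ cannot be parsed into a legal (C)V syllable (no codas are permitted; onsets are limited to one consonant).
Each unlicensed consonant becomes the onset of a new syllable: /ʃ/ → /ʃu/, /p/ → /pu/, /m/ → /mu/.

nunaɛʃugupumu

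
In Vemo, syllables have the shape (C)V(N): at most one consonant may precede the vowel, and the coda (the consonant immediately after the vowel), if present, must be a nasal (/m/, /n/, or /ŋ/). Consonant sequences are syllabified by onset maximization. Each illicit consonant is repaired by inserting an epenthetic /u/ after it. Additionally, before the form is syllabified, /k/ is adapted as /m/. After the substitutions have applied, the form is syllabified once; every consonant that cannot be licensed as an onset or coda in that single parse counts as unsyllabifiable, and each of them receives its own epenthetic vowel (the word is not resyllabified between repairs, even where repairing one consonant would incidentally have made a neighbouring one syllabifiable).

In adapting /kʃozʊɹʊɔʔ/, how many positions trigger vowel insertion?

After substitution the input is /mʃozʊɹʊɔʔ/.
The unsyllabifiable consonants are /m/, /ʔ/; each receives one epenthetic vowel.

2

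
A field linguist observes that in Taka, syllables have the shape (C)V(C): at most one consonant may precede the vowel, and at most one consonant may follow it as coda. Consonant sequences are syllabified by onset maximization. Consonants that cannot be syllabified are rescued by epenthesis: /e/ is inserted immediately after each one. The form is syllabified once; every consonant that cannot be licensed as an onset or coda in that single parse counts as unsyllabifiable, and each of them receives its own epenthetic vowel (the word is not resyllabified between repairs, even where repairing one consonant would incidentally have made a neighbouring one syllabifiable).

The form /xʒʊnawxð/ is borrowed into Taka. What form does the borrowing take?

The consonants /x/, /x/, /ð/ cannot be parsed into a legal (C)V(C) syllable (at most one coda consonant is licensed; onsets are limited to one consonant).
Inserting the epenthetic vowel yields /x/ → /xe/, /x/ → /xe/, /ð/ → /ðe/.

xeʒʊnawxeðe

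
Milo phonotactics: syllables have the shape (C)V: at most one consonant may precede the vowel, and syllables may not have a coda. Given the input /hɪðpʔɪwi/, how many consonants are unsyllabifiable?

2

Syllabifying with onset maximization leaves /ð/, /p/ stranded (no codas are permitted; onsets are limited to one consonant).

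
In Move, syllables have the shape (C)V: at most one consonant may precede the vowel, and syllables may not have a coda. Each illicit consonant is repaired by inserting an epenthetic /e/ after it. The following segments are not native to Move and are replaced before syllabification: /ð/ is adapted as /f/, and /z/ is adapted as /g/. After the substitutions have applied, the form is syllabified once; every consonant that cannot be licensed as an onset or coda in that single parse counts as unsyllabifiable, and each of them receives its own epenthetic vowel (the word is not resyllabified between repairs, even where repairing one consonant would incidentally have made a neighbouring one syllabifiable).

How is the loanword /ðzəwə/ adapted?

Substitution: /ð/ → /f/, /z/ → /g/, giving /fgəwə/.
The consonants /f/ cannot be parsed into a legal (C)V syllable (no codas are permitted; onsets are limited to one consonant).
Inserting the epenthetic vowel yields /f/ → /fe/.

fegəwə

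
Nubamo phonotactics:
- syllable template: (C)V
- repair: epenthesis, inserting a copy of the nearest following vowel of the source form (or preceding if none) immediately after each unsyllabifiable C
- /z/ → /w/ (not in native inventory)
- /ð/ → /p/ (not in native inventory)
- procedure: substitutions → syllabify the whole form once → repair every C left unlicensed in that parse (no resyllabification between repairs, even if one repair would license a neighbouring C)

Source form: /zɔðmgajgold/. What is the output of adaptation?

wɔpamagajogolodo

Substitution: /z/ → /w/, /ð/ → /p/, giving /wɔpmgajgold/.
Syllabifying with onset maximization leaves /p/, /m/, /j/, /l/, /d/ stranded (no codas are permitted; onsets are limited to one consonant).
Each unlicensed consonant becomes the onset of a new syllable: /p/ → /pa/, /m/ → /ma/, /j/ → /jo/, /l/ → /lo/, /d/ → /do/.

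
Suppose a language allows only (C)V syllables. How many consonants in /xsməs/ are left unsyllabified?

Under (C)V, the unsyllabifiable consonants are /x/, /s/, /s/ (no codas are permitted; onsets are limited to one consonant).

3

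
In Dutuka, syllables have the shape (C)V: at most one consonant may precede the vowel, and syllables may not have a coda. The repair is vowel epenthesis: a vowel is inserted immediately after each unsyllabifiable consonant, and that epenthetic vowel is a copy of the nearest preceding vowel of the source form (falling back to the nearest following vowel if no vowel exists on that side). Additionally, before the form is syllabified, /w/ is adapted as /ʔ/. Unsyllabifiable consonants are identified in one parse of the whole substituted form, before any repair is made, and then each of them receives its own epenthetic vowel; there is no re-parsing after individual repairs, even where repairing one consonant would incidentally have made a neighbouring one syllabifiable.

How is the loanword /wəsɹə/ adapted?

ʔəsəɹə

Substitution: /w/ → /ʔ/, giving /ʔəsɹə/.
Under (C)V, the unsyllabifiable consonants are /s/ (no codas are permitted; onsets are limited to one consonant).
Each unlicensed consonant becomes the onset of a new syllable: /s/ → /sə/.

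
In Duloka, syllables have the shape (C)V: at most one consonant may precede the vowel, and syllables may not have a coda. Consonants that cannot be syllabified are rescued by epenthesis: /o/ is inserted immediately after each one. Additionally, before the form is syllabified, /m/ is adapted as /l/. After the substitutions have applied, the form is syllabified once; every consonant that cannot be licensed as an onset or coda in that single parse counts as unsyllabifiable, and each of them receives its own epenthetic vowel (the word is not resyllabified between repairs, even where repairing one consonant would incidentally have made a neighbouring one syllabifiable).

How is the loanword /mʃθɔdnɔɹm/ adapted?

loʃoθɔdonɔɹolo

Substitution: /m/ → /l/, giving /lʃθɔdnɔɹl/.
Under (C)V, the unsyllabifiable consonants are /l/, /ʃ/, /d/, /ɹ/, /l/ (no codas are permitted; onsets are limited to one consonant).
Inserting the epenthetic vowel yields /l/ → /lo/, /ʃ/ → /ʃo/, /d/ → /do/, /ɹ/ → /ɹo/, /l/ → /lo/.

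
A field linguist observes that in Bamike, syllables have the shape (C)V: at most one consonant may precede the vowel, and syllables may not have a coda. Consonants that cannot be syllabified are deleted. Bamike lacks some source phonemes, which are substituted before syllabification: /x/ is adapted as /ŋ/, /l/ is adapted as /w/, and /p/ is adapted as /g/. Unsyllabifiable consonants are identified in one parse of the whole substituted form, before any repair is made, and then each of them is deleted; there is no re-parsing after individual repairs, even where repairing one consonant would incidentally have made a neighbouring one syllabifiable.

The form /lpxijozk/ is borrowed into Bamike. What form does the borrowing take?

ŋijo

Substitution: /l/ → /w/, /p/ → /g/, /x/ → /ŋ/, giving /wgŋijozk/.
Syllabifying with onset maximization leaves /w/, /g/, /z/, /k/ stranded (no codas are permitted; onsets are limited to one consonant).
Deleting the stranded consonants removes /w/, /g/, /z/, /k/.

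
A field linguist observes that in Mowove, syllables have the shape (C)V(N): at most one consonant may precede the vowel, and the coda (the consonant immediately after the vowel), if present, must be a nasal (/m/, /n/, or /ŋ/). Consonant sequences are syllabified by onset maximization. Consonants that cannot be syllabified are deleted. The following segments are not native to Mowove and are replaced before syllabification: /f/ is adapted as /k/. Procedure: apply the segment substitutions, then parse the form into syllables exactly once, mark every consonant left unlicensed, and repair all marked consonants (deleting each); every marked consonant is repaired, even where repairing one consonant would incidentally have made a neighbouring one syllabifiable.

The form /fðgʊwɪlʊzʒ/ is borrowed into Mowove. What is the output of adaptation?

Substitution: /f/ → /k/, giving /kðgʊwɪlʊzʒ/.
The consonants /k/, /ð/, /z/, /ʒ/ cannot be parsed into a legal (C)V(N) syllable (only a nasal (/m/, /n/, or /ŋ/) is licensed in coda position; onsets are limited to one consonant).
Deleting the stranded consonants removes /k/, /ð/, /z/, /ʒ/.

gʊwɪlʊ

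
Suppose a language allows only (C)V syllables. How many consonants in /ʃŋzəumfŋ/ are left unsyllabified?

5

Under (C)V, the unsyllabifiable consonants are /ʃ/, /ŋ/, /m/, /f/, /ŋ/ (no codas are permitted; onsets are limited to one consonant).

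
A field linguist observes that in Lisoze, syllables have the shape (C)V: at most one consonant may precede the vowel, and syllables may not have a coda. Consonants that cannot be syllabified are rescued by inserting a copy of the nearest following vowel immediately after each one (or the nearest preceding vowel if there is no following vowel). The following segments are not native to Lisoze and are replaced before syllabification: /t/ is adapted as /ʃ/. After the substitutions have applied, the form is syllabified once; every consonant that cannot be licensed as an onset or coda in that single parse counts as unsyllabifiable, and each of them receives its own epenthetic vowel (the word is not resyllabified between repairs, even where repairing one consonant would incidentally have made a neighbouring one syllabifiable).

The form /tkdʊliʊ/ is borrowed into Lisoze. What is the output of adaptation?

ʃʊkʊdʊliʊ

Substitution: /t/ → /ʃ/, giving /ʃkdʊliʊ/.
The consonants /ʃ/, /k/ cannot be parsed into a legal (C)V syllable (no codas are permitted; onsets are limited to one consonant).
Each unlicensed consonant becomes the onset of a new syllable: /ʃ/ → /ʃʊ/, /k/ → /kʊ/.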